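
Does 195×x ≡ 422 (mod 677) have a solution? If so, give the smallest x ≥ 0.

207

gcd(195, 677) = 1, so a unique solution mod 677 exists.
195⁻¹ ≡ 493 (mod 677).
x ≡ 493×422 ≡ 207 (mod 677).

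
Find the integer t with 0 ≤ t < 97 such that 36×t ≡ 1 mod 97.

62

97 = 2×36 + 25
36 = 1×25 + 11
25 = 2×11 + 3
11 = 3×3 + 2
3 = 1×2 + 1
2 = 2×1 + 0
gcd(36, 97) = 1, so the inverse exists.
Back-substitute for 1:
1 = 1×3 − 1×2
  = −1×11 + 4×3
  = 4×25 − 9×11
  = −9×36 + 13×25
  = 13×97 − 35×36
So 36⁻¹ ≡ −35 ≡ 62 (mod 97).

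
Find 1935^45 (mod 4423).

2965

45 in binary is 101101, i.e. 45 = 32 + 8 + 4 + 1.
1935^1 ≡ 1935 (mod 4423)
1935^2 ≡ 1935^2 = 3744225 ≡ 2367 (mod 4423)
1935^4 ≡ 2367^2 = 5602689 ≡ 3171 (mod 4423)
1935^8 ≡ 3171^2 = 10055241 ≡ 1762 (mod 4423)
1935^16 ≡ 1762^2 = 3104644 ≡ 4121 (mod 4423)
1935^32 ≡ 4121^2 = 16982641 ≡ 2744 (mod 4423)
1935^45 = 1935^32 · 1935^8 · 1935^4 · 1935^1 ≡ 2744 · 1762 · 3171 · 1935 (mod 4423).
Accumulate the product:
2744 · 1762 = 4834928 ≡ 589
589 · 3171 = 1867719 ≡ 1213
1213 · 1935 = 2347155 ≡ 2965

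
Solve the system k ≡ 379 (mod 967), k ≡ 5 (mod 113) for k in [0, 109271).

11983

967⁻¹ mod 113: 967·61 ≡ 1 (mod 113), so 967⁻¹ ≡ 61.
k = 379 + 967·((5 − 379)·61 mod 113) = 379 + 967·12 = 11983.
Check: 11983 mod 967 = 379, 11983 mod 113 = 5. ✓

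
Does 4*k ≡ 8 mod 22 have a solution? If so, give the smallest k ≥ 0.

2

gcd(4, 22) = 2, and 2 | 8, so solutions exist.
Divide through by 2: 2*k ≡ 4 (mod 11).
2⁻¹ ≡ 6 (mod 11).
k ≡ 6*4 ≡ 2 (mod 11).
The smallest non-negative solution is k = 2.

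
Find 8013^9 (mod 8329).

4568

By square-and-multiply:
9 in binary is 1001, i.e. 9 = 8 + 1.
8013^1 ≡ 8013 (mod 8329)
8013^2 ≡ 8013^2 = 64208169 ≡ 8237 (mod 8329)
8013^4 ≡ 8237^2 = 67848169 ≡ 135 (mod 8329)
8013^8 ≡ 135^2 = 18225 ≡ 1567 (mod 8329)
8013^9 = 8013^8 · 8013^1 ≡ 1567 · 8013 (mod 8329).
1567 · 8013 = 12556371 ≡ 4568 (mod 8329).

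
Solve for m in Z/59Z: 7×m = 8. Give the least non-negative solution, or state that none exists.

18

gcd(7, 59) = 1, so a unique solution mod 59 exists.
7⁻¹ ≡ 17 (mod 59).
m ≡ 17×8 ≡ 18 (mod 59).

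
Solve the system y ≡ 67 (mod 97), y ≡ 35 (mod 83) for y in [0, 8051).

5596

97⁻¹ mod 83: 97×6 ≡ 1 (mod 83), so 97⁻¹ ≡ 6.
y = 67 + 97×((35 − 67)×6 mod 83) = 67 + 97×57 = 5596.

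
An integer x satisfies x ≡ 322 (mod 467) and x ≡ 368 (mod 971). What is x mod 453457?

467⁻¹ mod 971: 467·761 ≡ 1 (mod 971), so 467⁻¹ ≡ 761.
x = 322 + 467·((368 − 322)·761 mod 971) = 322 + 467·50 = 23672.

23672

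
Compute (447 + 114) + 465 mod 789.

237

447 + 114 = 561
561 + 465 = 1026 ≡ 237 (mod 789)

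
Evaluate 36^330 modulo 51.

330 in binary is 101001010, i.e. 330 = 256 + 64 + 8 + 2.
36^1 ≡ 36 (mod 51)
36^2 ≡ 36^2 = 1296 ≡ 21 (mod 51)
36^4 ≡ 21^2 = 441 ≡ 33 (mod 51)
36^8 ≡ 33^2 = 1089 ≡ 18 (mod 51)
36^16 ≡ 18^2 = 324 ≡ 18 (mod 51)
36^32 ≡ 18^2 = 324 ≡ 18 (mod 51)
36^64 ≡ 18^2 = 324 ≡ 18 (mod 51)
36^128 ≡ 18^2 = 324 ≡ 18 (mod 51)
36^256 ≡ 18^2 = 324 ≡ 18 (mod 51)
36^330 = 36^256 · 36^64 · 36^8 · 36^2 ≡ 18 · 18 · 18 · 21 (mod 51).
Accumulate the product:
18 · 18 = 324 ≡ 18
18 · 18 = 324 ≡ 18
18 · 21 = 378 ≡ 21

21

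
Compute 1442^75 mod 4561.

1281

Compute successive squares:
75 in binary is 1001011, i.e. 75 = 64 + 8 + 2 + 1.
1442^1 ≡ 1442 (mod 4561)
1442^2 ≡ 1442^2 = 2079364 ≡ 4109 (mod 4561)
1442^4 ≡ 4109^2 = 16883881 ≡ 3620 (mod 4561)
1442^8 ≡ 3620^2 = 13104400 ≡ 647 (mod 4561)
1442^16 ≡ 647^2 = 418609 ≡ 3558 (mod 4561)
1442^32 ≡ 3558^2 = 12659364 ≡ 2589 (mod 4561)
1442^64 ≡ 2589^2 = 6702921 ≡ 2812 (mod 4561)
1442^75 = 1442^64 * 1442^8 * 1442^2 * 1442^1 ≡ 2812 * 647 * 4109 * 1442 (mod 4561).
Accumulate the product:
2812 * 647 = 1819364 ≡ 4086
4086 * 4109 = 16789374 ≡ 333
333 * 1442 = 480186 ≡ 1281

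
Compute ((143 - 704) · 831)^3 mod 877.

143 - 704 = -561 ≡ 316 (mod 877)
316 · 831 = 262596 ≡ 373 (mod 877)
(373)^3 ≡ 396 (mod 877)

396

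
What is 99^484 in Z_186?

Using repeated squaring:
484 in binary is 111100100, i.e. 484 = 256 + 128 + 64 + 32 + 4.
99^1 ≡ 99 (mod 186)
99^2 ≡ 99^2 = 9801 ≡ 129 (mod 186)
99^4 ≡ 129^2 = 16641 ≡ 87 (mod 186)
99^8 ≡ 87^2 = 7569 ≡ 129 (mod 186)
99^16 ≡ 129^2 = 16641 ≡ 87 (mod 186)
99^32 ≡ 87^2 = 7569 ≡ 129 (mod 186)
99^64 ≡ 129^2 = 16641 ≡ 87 (mod 186)
99^128 ≡ 87^2 = 7569 ≡ 129 (mod 186)
99^256 ≡ 129^2 = 16641 ≡ 87 (mod 186)
99^484 = 99^256 * 99^128 * 99^64 * 99^32 * 99^4 ≡ 87 * 129 * 87 * 129 * 87 (mod 186).
Accumulate the product:
87 * 129 = 11223 ≡ 63
63 * 87 = 5481 ≡ 87
87 * 129 = 11223 ≡ 63
63 * 87 = 5481 ≡ 87

87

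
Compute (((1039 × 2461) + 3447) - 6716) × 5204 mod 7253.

1759

1039 × 2461 = 2556979 ≡ 3923 (mod 7253)
3923 + 3447 = 7370 ≡ 117 (mod 7253)
117 - 6716 = -6599 ≡ 654 (mod 7253)
654 × 5204 = 3403416 ≡ 1759 (mod 7253)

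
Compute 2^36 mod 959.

407

Compute successive squares:
36 in binary is 100100, i.e. 36 = 32 + 4.
2^1 ≡ 2 (mod 959)
2^2 ≡ 2^2 = 4 (mod 959)
2^4 ≡ 4^2 = 16 (mod 959)
2^8 ≡ 16^2 = 256 (mod 959)
2^16 ≡ 256^2 = 65536 ≡ 324 (mod 959)
2^32 ≡ 324^2 = 104976 ≡ 445 (mod 959)
2^36 = 2^32 · 2^4 ≡ 445 · 16 (mod 959).
445 · 16 = 7120 ≡ 407 (mod 959).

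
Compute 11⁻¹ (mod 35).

16

Run the extended Euclidean algorithm:
35 = 3×11 + 2
11 = 5×2 + 1
2 = 2×1 + 0
gcd(11, 35) = 1, so the inverse exists.
Back-substitute for 1:
1 = 1×11 − 5×2
  = −5×35 + 16×11
So 11⁻¹ ≡ 16 (mod 35).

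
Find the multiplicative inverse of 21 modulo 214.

214 = 10·21 + 4
21 = 5·4 + 1
4 = 4·1 + 0
gcd(21, 214) = 1, so the inverse exists.
Back-substitute for 1:
1 = 1·21 − 5·4
  = −5·214 + 51·21
So 21⁻¹ ≡ 51 (mod 214).

51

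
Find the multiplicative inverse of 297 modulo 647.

61

Run the extended Euclidean algorithm:
647 = 2·297 + 53
297 = 5·53 + 32
53 = 1·32 + 21
32 = 1·21 + 11
21 = 1·11 + 10
11 = 1·10 + 1
10 = 10·1 + 0
gcd(297, 647) = 1, so the inverse exists.
Bézout: 1 = −28·647 + 61·297.
So 297⁻¹ ≡ 61 (mod 647).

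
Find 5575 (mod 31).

26

5575 = 179×31 + 26, so 5575 ≡ 26 (mod 31).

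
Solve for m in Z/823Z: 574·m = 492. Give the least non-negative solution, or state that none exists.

236

gcd(574, 823) = 1, so a unique solution mod 823 exists.
574⁻¹ ≡ 509 (mod 823).
m ≡ 509·492 ≡ 236 (mod 823).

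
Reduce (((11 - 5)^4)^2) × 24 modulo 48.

0

11 - 5 = 6
(6)^4 ≡ 0 (mod 48)
(0)^2 ≡ 0 (mod 48)
0 × 24 = 0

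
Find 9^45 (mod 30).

9

Using repeated squaring:
45 in binary is 101101, i.e. 45 = 32 + 8 + 4 + 1.
9^1 ≡ 9 (mod 30)
9^2 ≡ 9^2 = 81 ≡ 21 (mod 30)
9^4 ≡ 21^2 = 441 ≡ 21 (mod 30)
9^8 ≡ 21^2 = 441 ≡ 21 (mod 30)
9^16 ≡ 21^2 = 441 ≡ 21 (mod 30)
9^32 ≡ 21^2 = 441 ≡ 21 (mod 30)
9^45 = 9^32 · 9^8 · 9^4 · 9^1 ≡ 21 · 21 · 21 · 9 (mod 30).
Accumulate the product:
21 · 21 = 441 ≡ 21
21 · 21 = 441 ≡ 21
21 · 9 = 189 ≡ 9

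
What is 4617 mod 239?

76

4617 = 19×239 + 76, so 4617 ≡ 76 (mod 239).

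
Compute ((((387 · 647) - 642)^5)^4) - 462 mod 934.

387 · 647 = 250389 ≡ 77 (mod 934)
77 - 642 = -565 ≡ 369 (mod 934)
(369)^5 ≡ 601 (mod 934)
(601)^4 ≡ 669 (mod 934)
669 - 462 = 207

207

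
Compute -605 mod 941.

336

-605 = -1×941 + 336, so -605 ≡ 336 (mod 941).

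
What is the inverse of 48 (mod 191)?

4

By the extended Euclidean algorithm:
191 = 3·48 + 47
48 = 1·47 + 1
47 = 47·1 + 0
gcd(48, 191) = 1, so the inverse exists.
Back-substitute for 1:
1 = 1·48 − 1·47
  = −1·191 + 4·48
So 48⁻¹ ≡ 4 (mod 191).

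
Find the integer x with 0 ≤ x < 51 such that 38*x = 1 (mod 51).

Apply the Euclidean algorithm and back-substitute:
51 = 1·38 + 13
38 = 2·13 + 12
13 = 1·12 + 1
12 = 12·1 + 0
gcd(38, 51) = 1, so the inverse exists.
Bézout: 1 = 3·51 − 4·38.
So 38⁻¹ ≡ −4 ≡ 47 (mod 51).

47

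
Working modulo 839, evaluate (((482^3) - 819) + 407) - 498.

(482)^3 ≡ 516 (mod 839)
516 - 819 = -303 ≡ 536 (mod 839)
536 + 407 = 943 ≡ 104 (mod 839)
104 - 498 = -394 ≡ 445 (mod 839)

445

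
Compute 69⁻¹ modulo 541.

541 = 7·69 + 58
69 = 1·58 + 11
58 = 5·11 + 3
11 = 3·3 + 2
3 = 1·2 + 1
2 = 2·1 + 0
gcd(69, 541) = 1, so the inverse exists.
Bézout: 1 = 25·541 − 196·69.
So 69⁻¹ ≡ −196 ≡ 345 (mod 541).

345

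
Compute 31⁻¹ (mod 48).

31

By the extended Euclidean algorithm:
48 = 1×31 + 17
31 = 1×17 + 14
17 = 1×14 + 3
14 = 4×3 + 2
3 = 1×2 + 1
2 = 2×1 + 0
gcd(31, 48) = 1, so the inverse exists.
Back-substitute for 1:
1 = 1×3 − 1×2
  = −1×14 + 5×3
  = 5×17 − 6×14
  = −6×31 + 11×17
  = 11×48 − 17×31
So 31⁻¹ ≡ −17 ≡ 31 (mod 48).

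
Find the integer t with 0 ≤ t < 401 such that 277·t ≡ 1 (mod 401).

249

Apply the Euclidean algorithm and back-substitute:
401 = 1*277 + 124
277 = 2*124 + 29
124 = 4*29 + 8
29 = 3*8 + 5
8 = 1*5 + 3
5 = 1*3 + 2
3 = 1*2 + 1
2 = 2*1 + 0
gcd(277, 401) = 1, so the inverse exists.
Bézout: 1 = 105*401 − 152*277.
So 277⁻¹ ≡ −152 ≡ 249 (mod 401).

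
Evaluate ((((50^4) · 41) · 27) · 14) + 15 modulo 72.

(50)^4 ≡ 40 (mod 72)
40 · 41 = 1640 ≡ 56 (mod 72)
56 · 27 = 1512 ≡ 0 (mod 72)
0 · 14 = 0
0 + 15 = 15

15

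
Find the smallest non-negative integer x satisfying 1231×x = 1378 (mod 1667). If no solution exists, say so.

448

gcd(1231, 1667) = 1, so a unique solution mod 1667 exists.
1231⁻¹ ≡ 1602 (mod 1667).
x ≡ 1602×1378 ≡ 448 (mod 1667).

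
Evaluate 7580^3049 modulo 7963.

3364

3049 in binary is 101111101001, i.e. 3049 = 2048 + 512 + 256 + 128 + 64 + 32 + 8 + 1.
7580^1 ≡ 7580 (mod 7963)
7580^2 ≡ 7580^2 = 57456400 ≡ 3355 (mod 7963)
7580^4 ≡ 3355^2 = 11256025 ≡ 4306 (mod 7963)
7580^8 ≡ 4306^2 = 18541636 ≡ 3772 (mod 7963)
7580^16 ≡ 3772^2 = 14227984 ≡ 6066 (mod 7963)
7580^32 ≡ 6066^2 = 36796356 ≡ 7296 (mod 7963)
7580^64 ≡ 7296^2 = 53231616 ≡ 6924 (mod 7963)
7580^128 ≡ 6924^2 = 47941776 ≡ 4516 (mod 7963)
7580^256 ≡ 4516^2 = 20394256 ≡ 1013 (mod 7963)
7580^512 ≡ 1013^2 = 1026169 ≡ 6905 (mod 7963)
7580^1024 ≡ 6905^2 = 47679025 ≡ 4544 (mod 7963)
7580^2048 ≡ 4544^2 = 20647936 ≡ 7840 (mod 7963)
7580^3049 = 7580^2048 · 7580^512 · 7580^256 · 7580^128 · 7580^64 · 7580^32 · 7580^8 · 7580^1 ≡ 7840 · 6905 · 1013 · 4516 · 6924 · 7296 · 3772 · 7580 (mod 7963).
Accumulate the product:
7840 · 6905 = 54135200 ≡ 2726
2726 · 1013 = 2761438 ≡ 6240
6240 · 4516 = 28179840 ≡ 6746
6746 · 6924 = 46709304 ≡ 6309
6309 · 7296 = 46030464 ≡ 4324
4324 · 3772 = 16310128 ≡ 1904
1904 · 7580 = 14432320 ≡ 3364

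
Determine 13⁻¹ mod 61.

47

Run the extended Euclidean algorithm:
61 = 4*13 + 9
13 = 1*9 + 4
9 = 2*4 + 1
4 = 4*1 + 0
gcd(13, 61) = 1, so the inverse exists.
Bézout: 1 = 3*61 − 14*13.
So 13⁻¹ ≡ −14 ≡ 47 (mod 61).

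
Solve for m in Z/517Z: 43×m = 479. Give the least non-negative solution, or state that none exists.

456

gcd(43, 517) = 1, so a unique solution mod 517 exists.
43⁻¹ ≡ 505 (mod 517).
m ≡ 505×479 ≡ 456 (mod 517).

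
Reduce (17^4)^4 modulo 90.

(17)^4 ≡ 1 (mod 90)
(1)^4 ≡ 1 (mod 90)

1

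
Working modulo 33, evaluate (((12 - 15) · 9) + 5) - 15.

29

12 - 15 = -3 ≡ 30 (mod 33)
30 · 9 = 270 ≡ 6 (mod 33)
6 + 5 = 11
11 - 15 = -4 ≡ 29 (mod 33)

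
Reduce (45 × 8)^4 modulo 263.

45 × 8 = 360 ≡ 97 (mod 263)
(97)^4 ≡ 62 (mod 263)

62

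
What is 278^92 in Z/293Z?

95

Using repeated squaring:
278^1 ≡ 278 (mod 293)
278^2 ≡ 278^2 = 77284 ≡ 225 (mod 293)
278^4 ≡ 225^2 = 50625 ≡ 229 (mod 293)
278^8 ≡ 229^2 = 52441 ≡ 287 (mod 293)
278^16 ≡ 287^2 = 82369 ≡ 36 (mod 293)
278^32 ≡ 36^2 = 1296 ≡ 124 (mod 293)
278^64 ≡ 124^2 = 15376 ≡ 140 (mod 293)
278^92 = 278^64 × 278^16 × 278^8 × 278^4 ≡ 140 × 36 × 287 × 229 (mod 293).
Accumulate the product:
140 × 36 = 5040 ≡ 59
59 × 287 = 16933 ≡ 232
232 × 229 = 53128 ≡ 95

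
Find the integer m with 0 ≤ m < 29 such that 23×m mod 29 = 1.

Run the extended Euclidean algorithm:
29 = 1·23 + 6
23 = 3·6 + 5
6 = 1·5 + 1
5 = 5·1 + 0
gcd(23, 29) = 1, so the inverse exists.
Back-substitute for 1:
1 = 1·6 − 1·5
  = −1·23 + 4·6
  = 4·29 − 5·23
So 23⁻¹ ≡ −5 ≡ 24 (mod 29).

24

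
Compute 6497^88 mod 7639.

424

6497^1 ≡ 6497 (mod 7639)
6497^2 ≡ 6497^2 = 42211009 ≡ 5534 (mod 7639)
6497^4 ≡ 5534^2 = 30625156 ≡ 405 (mod 7639)
6497^8 ≡ 405^2 = 164025 ≡ 3606 (mod 7639)
6497^16 ≡ 3606^2 = 13003236 ≡ 1658 (mod 7639)
6497^32 ≡ 1658^2 = 2748964 ≡ 6563 (mod 7639)
6497^64 ≡ 6563^2 = 43072969 ≡ 4287 (mod 7639)
6497^88 = 6497^64 * 6497^16 * 6497^8 ≡ 4287 * 1658 * 3606 (mod 7639).
Accumulate the product:
4287 * 1658 = 7107846 ≡ 3576
3576 * 3606 = 12895056 ≡ 424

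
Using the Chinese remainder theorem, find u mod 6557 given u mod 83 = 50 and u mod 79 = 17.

83⁻¹ mod 79: 83*20 ≡ 1 (mod 79), so 83⁻¹ ≡ 20.
u = 50 + 83*((17 − 50)*20 mod 79) = 50 + 83*51 = 4283.

4283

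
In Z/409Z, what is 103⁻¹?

274

409 = 3×103 + 100
103 = 1×100 + 3
100 = 33×3 + 1
3 = 3×1 + 0
gcd(103, 409) = 1, so the inverse exists.
Back-substitute for 1:
1 = 1×100 − 33×3
  = −33×103 + 34×100
  = 34×409 − 135×103
So 103⁻¹ ≡ −135 ≡ 274 (mod 409).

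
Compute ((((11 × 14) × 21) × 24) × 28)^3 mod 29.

12

11 × 14 = 154 ≡ 9 (mod 29)
9 × 21 = 189 ≡ 15 (mod 29)
15 × 24 = 360 ≡ 12 (mod 29)
12 × 28 = 336 ≡ 17 (mod 29)
(17)^3 ≡ 12 (mod 29)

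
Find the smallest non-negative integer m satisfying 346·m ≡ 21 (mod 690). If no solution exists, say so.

no solution

gcd(346, 690) = 2, and 2 does not divide 21.
So the congruence has no solution.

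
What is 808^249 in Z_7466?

7298

249 in binary is 11111001, i.e. 249 = 128 + 64 + 32 + 16 + 8 + 1.
808^1 ≡ 808 (mod 7466)
808^2 ≡ 808^2 = 652864 ≡ 3322 (mod 7466)
808^4 ≡ 3322^2 = 11035684 ≡ 936 (mod 7466)
808^8 ≡ 936^2 = 876096 ≡ 2574 (mod 7466)
808^16 ≡ 2574^2 = 6625476 ≡ 3134 (mod 7466)
808^32 ≡ 3134^2 = 9821956 ≡ 4166 (mod 7466)
808^64 ≡ 4166^2 = 17355556 ≡ 4572 (mod 7466)
808^128 ≡ 4572^2 = 20903184 ≡ 5850 (mod 7466)
808^249 = 808^128 * 808^64 * 808^32 * 808^16 * 808^8 * 808^1 ≡ 5850 * 4572 * 4166 * 3134 * 2574 * 808 (mod 7466).
Accumulate the product:
5850 * 4572 = 26746200 ≡ 2988
2988 * 4166 = 12448008 ≡ 2186
2186 * 3134 = 6850924 ≡ 4602
4602 * 2574 = 11845548 ≡ 4472
4472 * 808 = 3613376 ≡ 7298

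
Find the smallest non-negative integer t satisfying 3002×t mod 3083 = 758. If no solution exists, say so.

828

gcd(3002, 3083) = 1, so a unique solution mod 3083 exists.
3002⁻¹ ≡ 2474 (mod 3083).
t ≡ 2474×758 ≡ 828 (mod 3083).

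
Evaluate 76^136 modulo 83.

76^1 ≡ 76 (mod 83)
76^2 ≡ 76^2 = 5776 ≡ 49 (mod 83)
76^4 ≡ 49^2 = 2401 ≡ 77 (mod 83)
76^8 ≡ 77^2 = 5929 ≡ 36 (mod 83)
76^16 ≡ 36^2 = 1296 ≡ 51 (mod 83)
76^32 ≡ 51^2 = 2601 ≡ 28 (mod 83)
76^64 ≡ 28^2 = 784 ≡ 37 (mod 83)
76^128 ≡ 37^2 = 1369 ≡ 41 (mod 83)
76^136 = 76^128 × 76^8 ≡ 41 × 36 (mod 83).
41 × 36 = 1476 ≡ 65 (mod 83).

65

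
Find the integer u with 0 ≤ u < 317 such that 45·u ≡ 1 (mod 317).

Run the extended Euclidean algorithm:
317 = 7·45 + 2
45 = 22·2 + 1
2 = 2·1 + 0
gcd(45, 317) = 1, so the inverse exists.
Bézout: 1 = −22·317 + 155·45.
So 45⁻¹ ≡ 155 (mod 317).

155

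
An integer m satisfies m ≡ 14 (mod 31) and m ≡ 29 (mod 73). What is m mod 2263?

31⁻¹ mod 73: 31·33 ≡ 1 (mod 73), so 31⁻¹ ≡ 33.
m = 14 + 31·((29 − 14)·33 mod 73) = 14 + 31·57 = 1781.

1781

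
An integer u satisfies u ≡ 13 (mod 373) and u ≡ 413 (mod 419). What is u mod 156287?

373⁻¹ mod 419: 373×337 ≡ 1 (mod 419), so 373⁻¹ ≡ 337.
u = 13 + 373×((413 − 13)×337 mod 419) = 13 + 373×301 = 112286.
Check: 112286 mod 373 = 13, 112286 mod 419 = 413. ✓

112286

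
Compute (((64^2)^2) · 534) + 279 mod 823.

(64)^2 ≡ 804 (mod 823)
(804)^2 ≡ 361 (mod 823)
361 · 534 = 192774 ≡ 192 (mod 823)
192 + 279 = 471

471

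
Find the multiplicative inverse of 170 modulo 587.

404

587 = 3·170 + 77
170 = 2·77 + 16
77 = 4·16 + 13
16 = 1·13 + 3
13 = 4·3 + 1
3 = 3·1 + 0
gcd(170, 587) = 1, so the inverse exists.
Back-substitute for 1:
1 = 1·13 − 4·3
  = −4·16 + 5·13
  = 5·77 − 24·16
  = −24·170 + 53·77
  = 53·587 − 183·170
So 170⁻¹ ≡ −183 ≡ 404 (mod 587).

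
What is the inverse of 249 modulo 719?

488

Apply the Euclidean algorithm and back-substitute:
719 = 2×249 + 221
249 = 1×221 + 28
221 = 7×28 + 25
28 = 1×25 + 3
25 = 8×3 + 1
3 = 3×1 + 0
gcd(249, 719) = 1, so the inverse exists.
Back-substitute for 1:
1 = 1×25 − 8×3
  = −8×28 + 9×25
  = 9×221 − 71×28
  = −71×249 + 80×221
  = 80×719 − 231×249
So 249⁻¹ ≡ −231 ≡ 488 (mod 719).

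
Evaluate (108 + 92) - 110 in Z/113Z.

90

108 + 92 = 200 ≡ 87 (mod 113)
87 - 110 = -23 ≡ 90 (mod 113)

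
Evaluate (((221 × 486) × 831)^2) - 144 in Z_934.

546

221 × 486 = 107406 ≡ 930 (mod 934)
930 × 831 = 772830 ≡ 412 (mod 934)
(412)^2 ≡ 690 (mod 934)
690 - 144 = 546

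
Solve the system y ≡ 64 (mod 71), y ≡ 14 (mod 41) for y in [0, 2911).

71⁻¹ mod 41: 71×26 ≡ 1 (mod 41), so 71⁻¹ ≡ 26.
y = 64 + 71×((14 − 64)×26 mod 41) = 64 + 71×12 = 916.

916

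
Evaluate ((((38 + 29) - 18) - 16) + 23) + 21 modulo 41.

38 + 29 = 67 ≡ 26 (mod 41)
26 - 18 = 8
8 - 16 = -8 ≡ 33 (mod 41)
33 + 23 = 56 ≡ 15 (mod 41)
15 + 21 = 36

36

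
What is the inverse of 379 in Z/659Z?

233

659 = 1*379 + 280
379 = 1*280 + 99
280 = 2*99 + 82
99 = 1*82 + 17
82 = 4*17 + 14
17 = 1*14 + 3
14 = 4*3 + 2
3 = 1*2 + 1
2 = 2*1 + 0
gcd(379, 659) = 1, so the inverse exists.
Bézout: 1 = −134*659 + 233*379.
So 379⁻¹ ≡ 233 (mod 659).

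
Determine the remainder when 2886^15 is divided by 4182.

2010

15 in binary is 1111, i.e. 15 = 8 + 4 + 2 + 1.
2886^1 ≡ 2886 (mod 4182)
2886^2 ≡ 2886^2 = 8328996 ≡ 2634 (mod 4182)
2886^4 ≡ 2634^2 = 6937956 ≡ 18 (mod 4182)
2886^8 ≡ 18^2 = 324 (mod 4182)
2886^15 = 2886^8 × 2886^4 × 2886^2 × 2886^1 ≡ 324 × 18 × 2634 × 2886 (mod 4182).
Accumulate the product:
324 × 18 = 5832 ≡ 1650
1650 × 2634 = 4346100 ≡ 1002
1002 × 2886 = 2891772 ≡ 2010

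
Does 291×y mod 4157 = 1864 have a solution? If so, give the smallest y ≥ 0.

3492

gcd(291, 4157) = 1, so a unique solution mod 4157 exists.
291⁻¹ ≡ 100 (mod 4157).
y ≡ 100×1864 ≡ 3492 (mod 4157).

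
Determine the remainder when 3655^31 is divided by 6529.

4857

Compute successive squares:
3655^1 ≡ 3655 (mod 6529)
3655^2 ≡ 3655^2 = 13359025 ≡ 691 (mod 6529)
3655^4 ≡ 691^2 = 477481 ≡ 864 (mod 6529)
3655^8 ≡ 864^2 = 746496 ≡ 2190 (mod 6529)
3655^16 ≡ 2190^2 = 4796100 ≡ 3814 (mod 6529)
3655^31 = 3655^16 · 3655^8 · 3655^4 · 3655^2 · 3655^1 ≡ 3814 · 2190 · 864 · 691 · 3655 (mod 6529).
Accumulate the product:
3814 · 2190 = 8352660 ≡ 2069
2069 · 864 = 1787616 ≡ 5199
5199 · 691 = 3592509 ≡ 1559
1559 · 3655 = 5698145 ≡ 4857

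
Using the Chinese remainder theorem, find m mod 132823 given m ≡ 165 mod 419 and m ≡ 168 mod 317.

419⁻¹ mod 317: 419*115 ≡ 1 (mod 317), so 419⁻¹ ≡ 115.
m = 165 + 419*((168 − 165)*115 mod 317) = 165 + 419*28 = 11897.

11897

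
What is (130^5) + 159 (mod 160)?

159

(130)^5 ≡ 0 (mod 160)
0 + 159 = 159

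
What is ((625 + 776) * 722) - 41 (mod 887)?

625 + 776 = 1401 ≡ 514 (mod 887)
514 * 722 = 371108 ≡ 342 (mod 887)
342 - 41 = 301

301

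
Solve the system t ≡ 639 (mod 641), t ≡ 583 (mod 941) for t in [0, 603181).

571770

641⁻¹ mod 941: 641×505 ≡ 1 (mod 941), so 641⁻¹ ≡ 505.
t = 639 + 641×((583 − 639)×505 mod 941) = 639 + 641×891 = 571770.
Check: 571770 mod 641 = 639, 571770 mod 941 = 583. ✓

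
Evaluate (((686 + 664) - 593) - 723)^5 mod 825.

686 + 664 = 1350 ≡ 525 (mod 825)
525 - 593 = -68 ≡ 757 (mod 825)
757 - 723 = 34
(34)^5 ≡ 199 (mod 825)

199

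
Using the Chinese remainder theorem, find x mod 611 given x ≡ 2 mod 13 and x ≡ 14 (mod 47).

13⁻¹ mod 47: 13·29 ≡ 1 (mod 47), so 13⁻¹ ≡ 29.
x = 2 + 13·((14 − 2)·29 mod 47) = 2 + 13·19 = 249.
Check: 249 mod 13 = 2, 249 mod 47 = 14. ✓

249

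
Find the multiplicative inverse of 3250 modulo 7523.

956

Run the extended Euclidean algorithm:
7523 = 2*3250 + 1023
3250 = 3*1023 + 181
1023 = 5*181 + 118
181 = 1*118 + 63
118 = 1*63 + 55
63 = 1*55 + 8
55 = 6*8 + 7
8 = 1*7 + 1
7 = 7*1 + 0
gcd(3250, 7523) = 1, so the inverse exists.
Back-substitute for 1:
1 = 1*8 − 1*7
  = −1*55 + 7*8
  = 7*63 − 8*55
  = −8*118 + 15*63
  = 15*181 − 23*118
  = −23*1023 + 130*181
  = 130*3250 − 413*1023
  = −413*7523 + 956*3250
So 3250⁻¹ ≡ 956 (mod 7523).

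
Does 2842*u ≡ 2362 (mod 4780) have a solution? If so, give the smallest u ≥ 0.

gcd(2842, 4780) = 2, and 2 | 2362, so solutions exist.
Divide through by 2: 1421*u ≡ 1181 (mod 2390).
1421⁻¹ ≡ 1581 (mod 2390).
u ≡ 1581*1181 ≡ 571 (mod 2390).
The smallest non-negative solution is u = 571.

571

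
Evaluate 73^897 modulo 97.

897 in binary is 1110000001, i.e. 897 = 512 + 256 + 128 + 1.
73^1 ≡ 73 (mod 97)
73^2 ≡ 73^2 = 5329 ≡ 91 (mod 97)
73^4 ≡ 91^2 = 8281 ≡ 36 (mod 97)
73^8 ≡ 36^2 = 1296 ≡ 35 (mod 97)
73^16 ≡ 35^2 = 1225 ≡ 61 (mod 97)
73^32 ≡ 61^2 = 3721 ≡ 35 (mod 97)
73^64 ≡ 35^2 = 1225 ≡ 61 (mod 97)
73^128 ≡ 61^2 = 3721 ≡ 35 (mod 97)
73^256 ≡ 35^2 = 1225 ≡ 61 (mod 97)
73^512 ≡ 61^2 = 3721 ≡ 35 (mod 97)
73^897 = 73^512 · 73^256 · 73^128 · 73^1 ≡ 35 · 61 · 35 · 73 (mod 97).
Accumulate the product:
35 · 61 = 2135 ≡ 1
1 · 35 = 35
35 · 73 = 2555 ≡ 33

33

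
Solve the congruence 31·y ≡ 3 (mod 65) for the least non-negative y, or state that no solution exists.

gcd(31, 65) = 1, so a unique solution mod 65 exists.
31⁻¹ ≡ 21 (mod 65).
y ≡ 21·3 ≡ 63 (mod 65).

63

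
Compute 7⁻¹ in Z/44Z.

19

By the extended Euclidean algorithm:
44 = 6·7 + 2
7 = 3·2 + 1
2 = 2·1 + 0
gcd(7, 44) = 1, so the inverse exists.
Back-substitute for 1:
1 = 1·7 − 3·2
  = −3·44 + 19·7
So 7⁻¹ ≡ 19 (mod 44).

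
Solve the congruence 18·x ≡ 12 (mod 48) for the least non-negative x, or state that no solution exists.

gcd(18, 48) = 6, and 6 | 12, so solutions exist.
Divide through by 6: 3·x ≡ 2 mod 8.
3⁻¹ ≡ 3 (mod 8).
x ≡ 3·2 ≡ 6 (mod 8).
The smallest non-negative solution is x = 6.

6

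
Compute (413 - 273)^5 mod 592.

384

413 - 273 = 140
(140)^5 ≡ 384 (mod 592)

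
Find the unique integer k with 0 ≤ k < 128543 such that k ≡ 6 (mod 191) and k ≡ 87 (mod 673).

116516

191⁻¹ mod 673: 191×74 ≡ 1 (mod 673), so 191⁻¹ ≡ 74.
k = 6 + 191×((87 − 6)×74 mod 673) = 6 + 191×610 = 116516.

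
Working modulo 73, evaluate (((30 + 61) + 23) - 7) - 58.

49

30 + 61 = 91 ≡ 18 (mod 73)
18 + 23 = 41
41 - 7 = 34
34 - 58 = -24 ≡ 49 (mod 73)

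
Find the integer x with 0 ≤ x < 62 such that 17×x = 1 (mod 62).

11

62 = 3×17 + 11
17 = 1×11 + 6
11 = 1×6 + 5
6 = 1×5 + 1
5 = 5×1 + 0
gcd(17, 62) = 1, so the inverse exists.
Back-substitute for 1:
1 = 1×6 − 1×5
  = −1×11 + 2×6
  = 2×17 − 3×11
  = −3×62 + 11×17
So 17⁻¹ ≡ 11 (mod 62).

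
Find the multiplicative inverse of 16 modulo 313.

By the extended Euclidean algorithm:
313 = 19×16 + 9
16 = 1×9 + 7
9 = 1×7 + 2
7 = 3×2 + 1
2 = 2×1 + 0
gcd(16, 313) = 1, so the inverse exists.
Back-substitute for 1:
1 = 1×7 − 3×2
  = −3×9 + 4×7
  = 4×16 − 7×9
  = −7×313 + 137×16
So 16⁻¹ ≡ 137 (mod 313).

137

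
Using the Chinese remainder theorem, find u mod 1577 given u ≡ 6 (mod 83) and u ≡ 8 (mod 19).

83⁻¹ mod 19: 83*11 ≡ 1 (mod 19), so 83⁻¹ ≡ 11.
u = 6 + 83*((8 − 6)*11 mod 19) = 6 + 83*3 = 255.
Check: 255 mod 83 = 6, 255 mod 19 = 8. ✓

255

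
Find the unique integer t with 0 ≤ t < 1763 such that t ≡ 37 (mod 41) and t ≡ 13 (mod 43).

529

41⁻¹ mod 43: 41×21 ≡ 1 (mod 43), so 41⁻¹ ≡ 21.
t = 37 + 41×((13 − 37)×21 mod 43) = 37 + 41×12 = 529.
Check: 529 mod 41 = 37, 529 mod 43 = 13. ✓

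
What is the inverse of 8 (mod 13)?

13 = 1*8 + 5
8 = 1*5 + 3
5 = 1*3 + 2
3 = 1*2 + 1
2 = 2*1 + 0
gcd(8, 13) = 1, so the inverse exists.
Back-substitute for 1:
1 = 1*3 − 1*2
  = −1*5 + 2*3
  = 2*8 − 3*5
  = −3*13 + 5*8
So 8⁻¹ ≡ 5 (mod 13).

5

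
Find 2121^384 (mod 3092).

By square-and-multiply:
384 in binary is 110000000, i.e. 384 = 256 + 128.
2121^1 ≡ 2121 (mod 3092)
2121^2 ≡ 2121^2 = 4498641 ≡ 2873 (mod 3092)
2121^4 ≡ 2873^2 = 8254129 ≡ 1581 (mod 3092)
2121^8 ≡ 1581^2 = 2499561 ≡ 1225 (mod 3092)
2121^16 ≡ 1225^2 = 1500625 ≡ 1005 (mod 3092)
2121^32 ≡ 1005^2 = 1010025 ≡ 2033 (mod 3092)
2121^64 ≡ 2033^2 = 4133089 ≡ 2177 (mod 3092)
2121^128 ≡ 2177^2 = 4739329 ≡ 2385 (mod 3092)
2121^256 ≡ 2385^2 = 5688225 ≡ 2037 (mod 3092)
2121^384 = 2121^256 × 2121^128 ≡ 2037 × 2385 (mod 3092).
2037 × 2385 = 4858245 ≡ 713 (mod 3092).

713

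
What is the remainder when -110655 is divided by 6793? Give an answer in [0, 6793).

-110655 = -17*6793 + 4826, so -110655 ≡ 4826 (mod 6793).

4826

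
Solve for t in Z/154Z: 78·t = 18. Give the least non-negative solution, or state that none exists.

gcd(78, 154) = 2, and 2 | 18, so solutions exist.
Divide through by 2: 39·t ≡ 9 (mod 77).
39⁻¹ ≡ 2 (mod 77).
t ≡ 2·9 ≡ 18 (mod 77).
The smallest non-negative solution is t = 18.

18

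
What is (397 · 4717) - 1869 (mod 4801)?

3191

397 · 4717 = 1872649 ≡ 259 (mod 4801)
259 - 1869 = -1610 ≡ 3191 (mod 4801)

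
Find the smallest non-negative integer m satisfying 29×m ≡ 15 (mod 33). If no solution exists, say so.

gcd(29, 33) = 1, so a unique solution mod 33 exists.
29⁻¹ ≡ 8 (mod 33).
m ≡ 8×15 ≡ 21 (mod 33).

21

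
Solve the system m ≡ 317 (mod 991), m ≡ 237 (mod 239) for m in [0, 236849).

991⁻¹ mod 239: 991*41 ≡ 1 (mod 239), so 991⁻¹ ≡ 41.
m = 317 + 991*((237 − 317)*41 mod 239) = 317 + 991*66 = 65723.
Check: 65723 mod 991 = 317, 65723 mod 239 = 237. ✓

65723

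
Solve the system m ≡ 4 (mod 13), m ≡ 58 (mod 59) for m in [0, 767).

13⁻¹ mod 59: 13*50 ≡ 1 (mod 59), so 13⁻¹ ≡ 50.
m = 4 + 13*((58 − 4)*50 mod 59) = 4 + 13*45 = 589.

589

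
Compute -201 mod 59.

35

-201 = -4·59 + 35, so -201 ≡ 35 (mod 59).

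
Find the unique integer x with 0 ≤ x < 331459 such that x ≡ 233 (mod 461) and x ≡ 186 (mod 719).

461⁻¹ mod 719: 461*549 ≡ 1 (mod 719), so 461⁻¹ ≡ 549.
x = 233 + 461*((186 − 233)*549 mod 719) = 233 + 461*81 = 37574.
Check: 37574 mod 461 = 233, 37574 mod 719 = 186. ✓

37574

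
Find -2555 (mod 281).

255

-2555 = -10*281 + 255, so -2555 ≡ 255 (mod 281).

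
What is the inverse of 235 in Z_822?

822 = 3·235 + 117
235 = 2·117 + 1
117 = 117·1 + 0
gcd(235, 822) = 1, so the inverse exists.
Bézout: 1 = −2·822 + 7·235.
So 235⁻¹ ≡ 7 (mod 822).

7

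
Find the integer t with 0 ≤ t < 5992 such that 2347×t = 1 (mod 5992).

1131

By the extended Euclidean algorithm:
5992 = 2×2347 + 1298
2347 = 1×1298 + 1049
1298 = 1×1049 + 249
1049 = 4×249 + 53
249 = 4×53 + 37
53 = 1×37 + 16
37 = 2×16 + 5
16 = 3×5 + 1
5 = 5×1 + 0
gcd(2347, 5992) = 1, so the inverse exists.
Back-substitute for 1:
1 = 1×16 − 3×5
  = −3×37 + 7×16
  = 7×53 − 10×37
  = −10×249 + 47×53
  = 47×1049 − 198×249
  = −198×1298 + 245×1049
  = 245×2347 − 443×1298
  = −443×5992 + 1131×2347
So 2347⁻¹ ≡ 1131 (mod 5992).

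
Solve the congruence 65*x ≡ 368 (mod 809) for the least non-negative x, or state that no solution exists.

43

gcd(65, 809) = 1, so a unique solution mod 809 exists.
65⁻¹ ≡ 697 (mod 809).
x ≡ 697*368 ≡ 43 (mod 809).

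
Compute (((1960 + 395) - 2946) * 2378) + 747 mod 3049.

1960 + 395 = 2355
2355 - 2946 = -591 ≡ 2458 (mod 3049)
2458 * 2378 = 5845124 ≡ 191 (mod 3049)
191 + 747 = 938

938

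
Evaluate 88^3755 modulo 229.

Compute successive squares:
3755 in binary is 111010101011, i.e. 3755 = 2048 + 1024 + 512 + 128 + 32 + 8 + 2 + 1.
88^1 ≡ 88 (mod 229)
88^2 ≡ 88^2 = 7744 ≡ 187 (mod 229)
88^4 ≡ 187^2 = 34969 ≡ 161 (mod 229)
88^8 ≡ 161^2 = 25921 ≡ 44 (mod 229)
88^16 ≡ 44^2 = 1936 ≡ 104 (mod 229)
88^32 ≡ 104^2 = 10816 ≡ 53 (mod 229)
88^64 ≡ 53^2 = 2809 ≡ 61 (mod 229)
88^128 ≡ 61^2 = 3721 ≡ 57 (mod 229)
88^256 ≡ 57^2 = 3249 ≡ 43 (mod 229)
88^512 ≡ 43^2 = 1849 ≡ 17 (mod 229)
88^1024 ≡ 17^2 = 289 ≡ 60 (mod 229)
88^2048 ≡ 60^2 = 3600 ≡ 165 (mod 229)
88^3755 = 88^2048 · 88^1024 · 88^512 · 88^128 · 88^32 · 88^8 · 88^2 · 88^1 ≡ 165 · 60 · 17 · 57 · 53 · 44 · 187 · 88 (mod 229).
Accumulate the product:
165 · 60 = 9900 ≡ 53
53 · 17 = 901 ≡ 214
214 · 57 = 12198 ≡ 61
61 · 53 = 3233 ≡ 27
27 · 44 = 1188 ≡ 43
43 · 187 = 8041 ≡ 26
26 · 88 = 2288 ≡ 227

227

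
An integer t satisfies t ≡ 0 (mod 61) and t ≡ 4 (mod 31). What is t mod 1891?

1647

61⁻¹ mod 31: 61·30 ≡ 1 (mod 31), so 61⁻¹ ≡ 30.
t = 0 + 61·((4 − 0)·30 mod 31) = 0 + 61·27 = 1647.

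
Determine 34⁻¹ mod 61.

By the extended Euclidean algorithm:
61 = 1·34 + 27
34 = 1·27 + 7
27 = 3·7 + 6
7 = 1·6 + 1
6 = 6·1 + 0
gcd(34, 61) = 1, so the inverse exists.
Back-substitute for 1:
1 = 1·7 − 1·6
  = −1·27 + 4·7
  = 4·34 − 5·27
  = −5·61 + 9·34
So 34⁻¹ ≡ 9 (mod 61).

9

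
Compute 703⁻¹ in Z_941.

Run the extended Euclidean algorithm:
941 = 1·703 + 238
703 = 2·238 + 227
238 = 1·227 + 11
227 = 20·11 + 7
11 = 1·7 + 4
7 = 1·4 + 3
4 = 1·3 + 1
3 = 3·1 + 0
gcd(703, 941) = 1, so the inverse exists.
Back-substitute for 1:
1 = 1·4 − 1·3
  = −1·7 + 2·4
  = 2·11 − 3·7
  = −3·227 + 62·11
  = 62·238 − 65·227
  = −65·703 + 192·238
  = 192·941 − 257·703
So 703⁻¹ ≡ −257 ≡ 684 (mod 941).

684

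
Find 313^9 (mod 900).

73

9 in binary is 1001, i.e. 9 = 8 + 1.
313^1 ≡ 313 (mod 900)
313^2 ≡ 313^2 = 97969 ≡ 769 (mod 900)
313^4 ≡ 769^2 = 591361 ≡ 61 (mod 900)
313^8 ≡ 61^2 = 3721 ≡ 121 (mod 900)
313^9 = 313^8 * 313^1 ≡ 121 * 313 (mod 900).
121 * 313 = 37873 ≡ 73 (mod 900).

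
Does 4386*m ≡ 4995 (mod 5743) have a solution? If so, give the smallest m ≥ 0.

4986

gcd(4386, 5743) = 1, so a unique solution mod 5743 exists.
4386⁻¹ ≡ 5506 (mod 5743).
m ≡ 5506*4995 ≡ 4986 (mod 5743).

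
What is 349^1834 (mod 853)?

349^1 ≡ 349 (mod 853)
349^2 ≡ 349^2 = 121801 ≡ 675 (mod 853)
349^4 ≡ 675^2 = 455625 ≡ 123 (mod 853)
349^8 ≡ 123^2 = 15129 ≡ 628 (mod 853)
349^16 ≡ 628^2 = 394384 ≡ 298 (mod 853)
349^32 ≡ 298^2 = 88804 ≡ 92 (mod 853)
349^64 ≡ 92^2 = 8464 ≡ 787 (mod 853)
349^128 ≡ 787^2 = 619369 ≡ 91 (mod 853)
349^256 ≡ 91^2 = 8281 ≡ 604 (mod 853)
349^512 ≡ 604^2 = 364816 ≡ 585 (mod 853)
349^1024 ≡ 585^2 = 342225 ≡ 172 (mod 853)
349^1834 = 349^1024 · 349^512 · 349^256 · 349^32 · 349^8 · 349^2 ≡ 172 · 585 · 604 · 92 · 628 · 675 (mod 853).
Accumulate the product:
172 · 585 = 100620 ≡ 819
819 · 604 = 494676 ≡ 789
789 · 92 = 72588 ≡ 83
83 · 628 = 52124 ≡ 91
91 · 675 = 61425 ≡ 9

9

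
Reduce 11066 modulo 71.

11066 = 155×71 + 61, so 11066 ≡ 61 (mod 71).

61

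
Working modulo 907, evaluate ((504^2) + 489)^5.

(504)^2 ≡ 56 (mod 907)
56 + 489 = 545
(545)^5 ≡ 245 (mod 907)

245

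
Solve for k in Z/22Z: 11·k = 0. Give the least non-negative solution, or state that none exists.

0

gcd(11, 22) = 11, and 11 | 0, so solutions exist.
Divide through by 11: 1·k ≡ 0 (mod 2).
1⁻¹ ≡ 1 (mod 2).
k ≡ 1·0 ≡ 0 (mod 2).
The smallest non-negative solution is k = 0.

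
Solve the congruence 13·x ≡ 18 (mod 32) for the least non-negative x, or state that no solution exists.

gcd(13, 32) = 1, so a unique solution mod 32 exists.
13⁻¹ ≡ 5 (mod 32).
x ≡ 5·18 ≡ 26 (mod 32).

26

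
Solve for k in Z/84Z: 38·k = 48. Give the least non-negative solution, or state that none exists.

30

gcd(38, 84) = 2, and 2 | 48, so solutions exist.
Divide through by 2: 19·k mod 42 = 24.
19⁻¹ ≡ 31 (mod 42).
k ≡ 31·24 ≡ 30 (mod 42).
The smallest non-negative solution is k = 30.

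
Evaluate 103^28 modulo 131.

Compute successive squares:
28 in binary is 11100, i.e. 28 = 16 + 8 + 4.
103^1 ≡ 103 (mod 131)
103^2 ≡ 103^2 = 10609 ≡ 129 (mod 131)
103^4 ≡ 129^2 = 16641 ≡ 4 (mod 131)
103^8 ≡ 4^2 = 16 (mod 131)
103^16 ≡ 16^2 = 256 ≡ 125 (mod 131)
103^28 = 103^16 * 103^8 * 103^4 ≡ 125 * 16 * 4 (mod 131).
Accumulate the product:
125 * 16 = 2000 ≡ 35
35 * 4 = 140 ≡ 9

9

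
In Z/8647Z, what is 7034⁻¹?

8647 = 1×7034 + 1613
7034 = 4×1613 + 582
1613 = 2×582 + 449
582 = 1×449 + 133
449 = 3×133 + 50
133 = 2×50 + 33
50 = 1×33 + 17
33 = 1×17 + 16
17 = 1×16 + 1
16 = 16×1 + 0
gcd(7034, 8647) = 1, so the inverse exists.
Back-substitute for 1:
1 = 1×17 − 1×16
  = −1×33 + 2×17
  = 2×50 − 3×33
  = −3×133 + 8×50
  = 8×449 − 27×133
  = −27×582 + 35×449
  = 35×1613 − 97×582
  = −97×7034 + 423×1613
  = 423×8647 − 520×7034
So 7034⁻¹ ≡ −520 ≡ 8127 (mod 8647).

8127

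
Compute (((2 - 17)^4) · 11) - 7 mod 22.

2 - 17 = -15 ≡ 7 (mod 22)
(7)^4 ≡ 3 (mod 22)
3 · 11 = 33 ≡ 11 (mod 22)
11 - 7 = 4

4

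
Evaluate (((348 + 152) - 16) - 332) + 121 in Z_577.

348 + 152 = 500
500 - 16 = 484
484 - 332 = 152
152 + 121 = 273

273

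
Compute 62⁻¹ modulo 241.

241 = 3·62 + 55
62 = 1·55 + 7
55 = 7·7 + 6
7 = 1·6 + 1
6 = 6·1 + 0
gcd(62, 241) = 1, so the inverse exists.
Back-substitute for 1:
1 = 1·7 − 1·6
  = −1·55 + 8·7
  = 8·62 − 9·55
  = −9·241 + 35·62
So 62⁻¹ ≡ 35 (mod 241).

35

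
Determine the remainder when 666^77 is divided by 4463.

3405

Using repeated squaring:
77 in binary is 1001101, i.e. 77 = 64 + 8 + 4 + 1.
666^1 ≡ 666 (mod 4463)
666^2 ≡ 666^2 = 443556 ≡ 1719 (mod 4463)
666^4 ≡ 1719^2 = 2954961 ≡ 455 (mod 4463)
666^8 ≡ 455^2 = 207025 ≡ 1727 (mod 4463)
666^16 ≡ 1727^2 = 2982529 ≡ 1245 (mod 4463)
666^32 ≡ 1245^2 = 1550025 ≡ 1364 (mod 4463)
666^64 ≡ 1364^2 = 1860496 ≡ 3888 (mod 4463)
666^77 = 666^64 * 666^8 * 666^4 * 666^1 ≡ 3888 * 1727 * 455 * 666 (mod 4463).
Accumulate the product:
3888 * 1727 = 6714576 ≡ 2224
2224 * 455 = 1011920 ≡ 3282
3282 * 666 = 2185812 ≡ 3405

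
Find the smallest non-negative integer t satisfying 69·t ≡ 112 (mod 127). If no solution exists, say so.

55

gcd(69, 127) = 1, so a unique solution mod 127 exists.
69⁻¹ ≡ 81 (mod 127).
t ≡ 81·112 ≡ 55 (mod 127).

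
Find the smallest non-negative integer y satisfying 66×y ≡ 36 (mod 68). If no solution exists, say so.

gcd(66, 68) = 2, and 2 | 36, so solutions exist.
Divide through by 2: 33×y ≡ 18 mod 34.
33⁻¹ ≡ 33 (mod 34).
y ≡ 33×18 ≡ 16 (mod 34).
The smallest non-negative solution is y = 16.

16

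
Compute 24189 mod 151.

29

24189 = 160*151 + 29, so 24189 ≡ 29 (mod 151).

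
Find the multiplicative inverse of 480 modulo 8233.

4511

Apply the Euclidean algorithm and back-substitute:
8233 = 17*480 + 73
480 = 6*73 + 42
73 = 1*42 + 31
42 = 1*31 + 11
31 = 2*11 + 9
11 = 1*9 + 2
9 = 4*2 + 1
2 = 2*1 + 0
gcd(480, 8233) = 1, so the inverse exists.
Back-substitute for 1:
1 = 1*9 − 4*2
  = −4*11 + 5*9
  = 5*31 − 14*11
  = −14*42 + 19*31
  = 19*73 − 33*42
  = −33*480 + 217*73
  = 217*8233 − 3722*480
So 480⁻¹ ≡ −3722 ≡ 4511 (mod 8233).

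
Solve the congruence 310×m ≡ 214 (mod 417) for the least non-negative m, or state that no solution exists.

415

gcd(310, 417) = 1, so a unique solution mod 417 exists.
310⁻¹ ≡ 265 (mod 417).
m ≡ 265×214 ≡ 415 (mod 417).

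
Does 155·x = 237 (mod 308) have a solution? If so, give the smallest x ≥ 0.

gcd(155, 308) = 1, so a unique solution mod 308 exists.
155⁻¹ ≡ 155 (mod 308).
x ≡ 155·237 ≡ 83 (mod 308).

83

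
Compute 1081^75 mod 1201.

858

1081^1 ≡ 1081 (mod 1201)
1081^2 ≡ 1081^2 = 1168561 ≡ 1189 (mod 1201)
1081^4 ≡ 1189^2 = 1413721 ≡ 144 (mod 1201)
1081^8 ≡ 144^2 = 20736 ≡ 319 (mod 1201)
1081^16 ≡ 319^2 = 101761 ≡ 877 (mod 1201)
1081^32 ≡ 877^2 = 769129 ≡ 489 (mod 1201)
1081^64 ≡ 489^2 = 239121 ≡ 122 (mod 1201)
1081^75 = 1081^64 · 1081^8 · 1081^2 · 1081^1 ≡ 122 · 319 · 1189 · 1081 (mod 1201).
Accumulate the product:
122 · 319 = 38918 ≡ 486
486 · 1189 = 577854 ≡ 173
173 · 1081 = 187013 ≡ 858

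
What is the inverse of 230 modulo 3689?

3689 = 16·230 + 9
230 = 25·9 + 5
9 = 1·5 + 4
5 = 1·4 + 1
4 = 4·1 + 0
gcd(230, 3689) = 1, so the inverse exists.
Back-substitute for 1:
1 = 1·5 − 1·4
  = −1·9 + 2·5
  = 2·230 − 51·9
  = −51·3689 + 818·230
So 230⁻¹ ≡ 818 (mod 3689).

818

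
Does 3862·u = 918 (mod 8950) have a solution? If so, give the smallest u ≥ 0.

gcd(3862, 8950) = 2, and 2 | 918, so solutions exist.
Divide through by 2: 1931·u mod 4475 = 459.
1931⁻¹ ≡ 146 (mod 4475).
u ≡ 146·459 ≡ 4364 (mod 4475).
The smallest non-negative solution is u = 4364.

4364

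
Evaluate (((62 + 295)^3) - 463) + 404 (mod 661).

621

62 + 295 = 357
(357)^3 ≡ 19 (mod 661)
19 - 463 = -444 ≡ 217 (mod 661)
217 + 404 = 621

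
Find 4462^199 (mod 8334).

Using repeated squaring:
199 in binary is 11000111, i.e. 199 = 128 + 64 + 4 + 2 + 1.
4462^1 ≡ 4462 (mod 8334)
4462^2 ≡ 4462^2 = 19909444 ≡ 7852 (mod 8334)
4462^4 ≡ 7852^2 = 61653904 ≡ 7306 (mod 8334)
4462^8 ≡ 7306^2 = 53377636 ≡ 6700 (mod 8334)
4462^16 ≡ 6700^2 = 44890000 ≡ 3076 (mod 8334)
4462^32 ≡ 3076^2 = 9461776 ≡ 2686 (mod 8334)
4462^64 ≡ 2686^2 = 7214596 ≡ 5686 (mod 8334)
4462^128 ≡ 5686^2 = 32330596 ≡ 3010 (mod 8334)
4462^199 = 4462^128 · 4462^64 · 4462^4 · 4462^2 · 4462^1 ≡ 3010 · 5686 · 7306 · 7852 · 4462 (mod 8334).
Accumulate the product:
3010 · 5686 = 17114860 ≡ 5158
5158 · 7306 = 37684348 ≡ 6334
6334 · 7852 = 49734568 ≡ 5590
5590 · 4462 = 24942580 ≡ 7252

7252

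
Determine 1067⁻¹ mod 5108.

4883

5108 = 4*1067 + 840
1067 = 1*840 + 227
840 = 3*227 + 159
227 = 1*159 + 68
159 = 2*68 + 23
68 = 2*23 + 22
23 = 1*22 + 1
22 = 22*1 + 0
gcd(1067, 5108) = 1, so the inverse exists.
Bézout: 1 = 47*5108 − 225*1067.
So 1067⁻¹ ≡ −225 ≡ 4883 (mod 5108).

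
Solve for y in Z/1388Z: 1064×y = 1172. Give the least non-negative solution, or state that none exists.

gcd(1064, 1388) = 4, and 4 | 1172, so solutions exist.
Divide through by 4: 266×y = 293 (mod 347).
266⁻¹ ≡ 317 (mod 347).
y ≡ 317×293 ≡ 232 (mod 347).
The smallest non-negative solution is y = 232.

232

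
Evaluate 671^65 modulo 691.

Compute successive squares:
65 in binary is 1000001, i.e. 65 = 64 + 1.
671^1 ≡ 671 (mod 691)
671^2 ≡ 671^2 = 450241 ≡ 400 (mod 691)
671^4 ≡ 400^2 = 160000 ≡ 379 (mod 691)
671^8 ≡ 379^2 = 143641 ≡ 604 (mod 691)
671^16 ≡ 604^2 = 364816 ≡ 659 (mod 691)
671^32 ≡ 659^2 = 434281 ≡ 333 (mod 691)
671^64 ≡ 333^2 = 110889 ≡ 329 (mod 691)
671^65 = 671^64 × 671^1 ≡ 329 × 671 (mod 691).
329 × 671 = 220759 ≡ 330 (mod 691).

330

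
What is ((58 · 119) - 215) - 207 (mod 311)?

58 · 119 = 6902 ≡ 60 (mod 311)
60 - 215 = -155 ≡ 156 (mod 311)
156 - 207 = -51 ≡ 260 (mod 311)

260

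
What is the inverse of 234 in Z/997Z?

98

997 = 4×234 + 61
234 = 3×61 + 51
61 = 1×51 + 10
51 = 5×10 + 1
10 = 10×1 + 0
gcd(234, 997) = 1, so the inverse exists.
Back-substitute for 1:
1 = 1×51 − 5×10
  = −5×61 + 6×51
  = 6×234 − 23×61
  = −23×997 + 98×234
So 234⁻¹ ≡ 98 (mod 997).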